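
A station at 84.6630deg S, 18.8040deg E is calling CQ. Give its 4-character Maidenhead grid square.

JA95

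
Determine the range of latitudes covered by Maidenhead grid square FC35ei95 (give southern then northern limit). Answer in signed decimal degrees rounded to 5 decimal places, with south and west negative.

Field F=5, C=2: +5·20° lon, +2·10° lat → SW at lon -80°, lat -70°.
Square 3, 5: +3·2° lon, +5·1° lat → SW at lon -74°, lat -65°.
Subsquare e=4, i=8: +4·0.0833333° lon, +8·0.0416667° lat → SW at lon -73.6667°, lat -64.6667°.
Extended square 9, 5: +9·0.00833333° lon, +5·0.00416667° lat → SW at lon -73.5917°, lat -64.6458°.
Cell spans 0.00833333° lon × 0.00416667° lat.
south -64.64583, north -64.64167.

-64.64583, -64.64167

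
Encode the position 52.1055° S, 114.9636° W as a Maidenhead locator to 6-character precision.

Shift to the Maidenhead origin (180°W, 90°S): lon 65.0364, lat 37.8945.
Field: lon ⌊65.0364/20⌋ = 3 → D; lat ⌊37.8945/10⌋ = 3 → D.
Square: lon ⌊5.0364/2⌋ = 2; lat ⌊7.8945/1⌋ = 7.
Subsquare: lon ⌊1.0364/0.0833333⌋ = 12 → m; lat ⌊0.8945/0.0416667⌋ = 21 → v.

DD27mv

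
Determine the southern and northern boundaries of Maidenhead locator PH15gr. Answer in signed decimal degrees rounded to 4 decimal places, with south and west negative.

-14.2917, -14.2500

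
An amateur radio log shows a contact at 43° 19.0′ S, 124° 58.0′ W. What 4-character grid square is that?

Add 180° to longitude and 90° to latitude: 55.03, 46.68.
Field: 55.03/20 → 2 → C, 46.68/10 → 4 → E; chars CE.
Square: 15.03/2 → 7, 6.68/1 → 6; chars 76.

CE76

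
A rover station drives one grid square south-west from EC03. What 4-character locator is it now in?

Longitude square 0; −1 → -1, wraps to 9, carry into field.
Longitude field E = 4; −1 → 3 = D.
Latitude square 3; −1 → 2.

DC92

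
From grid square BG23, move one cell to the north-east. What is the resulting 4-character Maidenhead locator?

BG34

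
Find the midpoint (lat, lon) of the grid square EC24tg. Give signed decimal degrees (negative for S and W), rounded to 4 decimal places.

-65.7292, -94.3750

Field E=4, C=2: +4·20° lon, +2·10° lat → SW at lon -100°, lat -70°.
Square 2, 4: +2·2° lon, +4·1° lat → SW at lon -96°, lat -66°.
Subsquare t=19, g=6: +19·0.0833333° lon, +6·0.0416667° lat → SW at lon -94.4167°, lat -65.75°.
Cell spans 0.0833333° lon × 0.0416667° lat. Centre is SW corner plus half of each.
latitude -65.7292, longitude -94.3750.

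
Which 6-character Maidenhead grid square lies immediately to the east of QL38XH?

QL48ah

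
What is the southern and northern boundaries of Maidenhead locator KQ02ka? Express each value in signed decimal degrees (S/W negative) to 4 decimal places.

Field K=10, Q=16: +10·20° lon, +16·10° lat → SW at lon 20°, lat 70°.
Square 0, 2: +0·2° lon, +2·1° lat → SW at lon 20°, lat 72°.
Subsquare k=10, a=0: +10·0.0833333° lon, +0·0.0416667° lat → SW at lon 20.8333°, lat 72°.
Cell spans 0.0833333° lon × 0.0416667° lat.
south 72.0000, north 72.0417.

72.0000, 72.0417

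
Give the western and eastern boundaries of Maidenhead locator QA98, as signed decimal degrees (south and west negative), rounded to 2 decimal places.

Field Q=16, A=0: +16·20° lon, +0·10° lat → SW at lon 140°, lat -90°.
Square 9, 8: +9·2° lon, +8·1° lat → SW at lon 158°, lat -82°.
Cell spans 2° lon × 1° lat.
west 158.00, east 160.00.

158.00, 160.00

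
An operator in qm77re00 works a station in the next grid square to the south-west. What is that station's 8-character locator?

Longitude extended square 0; −1 → -1, wraps to 9, carry into subsquare.
Longitude subsquare r = 17; −1 → 16 = q.
Latitude extended square 0; −1 → -1, wraps to 9, carry into subsquare.
Latitude subsquare e = 4; −1 → 3 = d.

QM77qd99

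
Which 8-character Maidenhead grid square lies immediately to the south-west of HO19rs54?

HO19rs43

Longitude extended square 5; −1 → 4.
Latitude extended square 4; −1 → 3.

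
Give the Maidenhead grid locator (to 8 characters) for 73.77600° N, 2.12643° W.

IQ83ws46

Offset from 180°W / 90°S: lon 177.87357°, lat 163.77600°.
Field: 177.87357/20 → 8 → I, 163.77600/10 → 16 → Q; chars IQ.
Square: 17.87357/2 → 8, 3.77600/1 → 3; chars 83.
Subsquare: 1.87357/0.0833333 → 22 → w, 0.77600/0.0416667 → 18 → s; chars ws.
Extended square: 0.04024/0.00833333 → 4, 0.02600/0.00416667 → 6; chars 46.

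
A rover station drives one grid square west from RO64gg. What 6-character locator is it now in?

RO64fg

Longitude subsquare g = 6; −1 → 5 = f.
The latitude characters are unchanged.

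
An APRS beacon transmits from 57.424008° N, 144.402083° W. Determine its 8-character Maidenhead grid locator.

BO77tk11

Shift to the Maidenhead origin (180°W, 90°S): lon 35.59792, lat 147.42401.
Field (20°×10°, letters A–R): 35.59792/20 → 1 → B, 147.42401/10 → 14 → O; chars BO.
Square (2°×1°, digits 0–9): 15.59792/2 → 7, 7.42401/1 → 7; chars 77.
Subsquare (5′×2.5′, letters a–x): 1.59792/0.0833333 → 19 → t, 0.42401/0.0416667 → 10 → k; chars tk.
Extended square (30″×15″, digits 0–9): 0.01458/0.00833333 → 1, 0.00734/0.00416667 → 1; chars 11.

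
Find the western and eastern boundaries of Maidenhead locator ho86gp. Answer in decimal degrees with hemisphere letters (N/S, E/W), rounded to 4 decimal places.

23.5000° W, 23.4167° W

Field H=7, O=14: +7·20° lon, +14·10° lat → SW at lon -40°, lat 50°.
Square 8, 6: +8·2° lon, +6·1° lat → SW at lon -24°, lat 56°.
Subsquare g=6, p=15: +6·0.0833333° lon, +15·0.0416667° lat → SW at lon -23.5°, lat 56.625°.
Cell spans 0.0833333° lon × 0.0416667° lat.
west 23.5000° W, east 23.4167° W.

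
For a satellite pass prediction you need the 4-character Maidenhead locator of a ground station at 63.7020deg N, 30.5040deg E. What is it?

Offset from 180°W / 90°S: lon 210.50°, lat 153.70°.
Field: lon ⌊210.50/20⌋ = 10 → K; lat ⌊153.70/10⌋ = 15 → P.
Square: lon ⌊10.50/2⌋ = 5; lat ⌊3.70/1⌋ = 3.

KP53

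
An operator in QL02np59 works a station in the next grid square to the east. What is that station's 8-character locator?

QL02np69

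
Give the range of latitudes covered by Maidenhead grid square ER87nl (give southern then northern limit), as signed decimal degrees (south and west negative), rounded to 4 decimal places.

87.4583, 87.5000

Field E=4, R=17: +4·20° lon, +17·10° lat → SW at lon -100°, lat 80°.
Square 8, 7: +8·2° lon, +7·1° lat → SW at lon -84°, lat 87°.
Subsquare n=13, l=11: +13·0.0833333° lon, +11·0.0416667° lat → SW at lon -82.9167°, lat 87.4583°.
Cell spans 0.0833333° lon × 0.0416667° lat.
south 87.4583, north 87.5000.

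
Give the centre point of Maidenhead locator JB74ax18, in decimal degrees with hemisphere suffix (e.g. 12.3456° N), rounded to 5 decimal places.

75.00625° S, 14.01250° E

Field J=9, B=1: +9·20° lon, +1·10° lat → SW at lon 0°, lat -80°.
Square 7, 4: +7·2° lon, +4·1° lat → SW at lon 14°, lat -76°.
Subsquare a=0, x=23: +0·0.0833333° lon, +23·0.0416667° lat → SW at lon 14°, lat -75.0417°.
Extended square 1, 8: +1·0.00833333° lon, +8·0.00416667° lat → SW at lon 14.0083°, lat -75.0083°.
Cell spans 0.00833333° lon × 0.00416667° lat. Centre is SW corner plus half of each.
latitude 75.00625° S, longitude 14.01250° E.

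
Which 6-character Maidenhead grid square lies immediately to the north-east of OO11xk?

OO21al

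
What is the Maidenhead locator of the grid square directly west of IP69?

Longitude square 6; −1 → 5.
The latitude characters are unchanged.

IP59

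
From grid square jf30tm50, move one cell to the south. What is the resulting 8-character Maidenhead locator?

Latitude extended square 0; −1 → -1, wraps to 9, carry into subsquare.
Latitude subsquare m = 12; −1 → 11 = l.
The longitude characters are unchanged.

JF30tl59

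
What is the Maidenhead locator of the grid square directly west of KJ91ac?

Longitude subsquare a = 0; −1 → -1, wraps to 23 = x, carry into square.
Longitude square 9; −1 → 8.
The latitude characters are unchanged.

KJ81xc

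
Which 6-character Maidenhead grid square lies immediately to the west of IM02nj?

Longitude subsquare n = 13; −1 → 12 = m.
The latitude characters are unchanged.

IM02mj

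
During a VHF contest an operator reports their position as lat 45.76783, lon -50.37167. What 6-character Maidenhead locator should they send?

GN45ts

Offset from 180°W / 90°S: lon 129.6283°, lat 135.7678°.
Field: lon ⌊129.6283/20⌋ = 6 → G; lat ⌊135.7678/10⌋ = 13 → N.
Square: lon ⌊9.6283/2⌋ = 4; lat ⌊5.7678/1⌋ = 5.
Subsquare: lon ⌊1.6283/0.0833333⌋ = 19 → t; lat ⌊0.7678/0.0416667⌋ = 18 → s.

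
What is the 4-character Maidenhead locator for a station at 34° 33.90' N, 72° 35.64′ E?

MM64

Shift to the Maidenhead origin (180°W, 90°S): lon 252.59, lat 124.56.
Field: 252.59/20 → 12 → M, 124.56/10 → 12 → M; chars MM.
Square: 12.59/2 → 6, 4.56/1 → 4; chars 64.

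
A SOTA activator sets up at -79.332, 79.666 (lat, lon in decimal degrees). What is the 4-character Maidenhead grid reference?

Offset from 180°W / 90°S: lon 259.67°, lat 10.67°.
Field (20°×10°, letters A–R): lon ⌊259.67/20⌋ = 12 → M; lat ⌊10.67/10⌋ = 1 → B.
Square (2°×1°, digits 0–9): lon ⌊19.67/2⌋ = 9; lat ⌊0.67/1⌋ = 0.

MB90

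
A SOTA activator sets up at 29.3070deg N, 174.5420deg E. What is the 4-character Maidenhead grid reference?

RL79

Add 180° to longitude and 90° to latitude: 354.54, 119.31.
Field (20°×10°, letters A–R): 354.54/20 → 17 → R, 119.31/10 → 11 → L; chars RL.
Square (2°×1°, digits 0–9): 14.54/2 → 7, 9.31/1 → 9; chars 79.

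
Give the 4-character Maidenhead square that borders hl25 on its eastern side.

HL35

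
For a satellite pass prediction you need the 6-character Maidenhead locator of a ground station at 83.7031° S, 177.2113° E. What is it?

RA86oh

Shift to the Maidenhead origin (180°W, 90°S): lon 357.2113, lat 6.2969.
Field (20°×10°, letters A–R): 357.2113/20 → 17 → R, 6.2969/10 → 0 → A; chars RA.
Square (2°×1°, digits 0–9): 17.2113/2 → 8, 6.2969/1 → 6; chars 86.
Subsquare (5′×2.5′, letters a–x): 1.2113/0.0833333 → 14 → o, 0.2969/0.0416667 → 7 → h; chars oh.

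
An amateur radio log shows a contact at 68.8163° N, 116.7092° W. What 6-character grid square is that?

Add 180° to longitude and 90° to latitude: 63.2908, 158.8163.
Field (20°×10°, letters A–R): lon ⌊63.2908/20⌋ = 3 → D; lat ⌊158.8163/10⌋ = 15 → P.
Square (2°×1°, digits 0–9): lon ⌊3.2908/2⌋ = 1; lat ⌊8.8163/1⌋ = 8.
Subsquare (5′×2.5′, letters a–x): lon ⌊1.2908/0.0833333⌋ = 15 → p; lat ⌊0.8163/0.0416667⌋ = 19 → t.

DP18pt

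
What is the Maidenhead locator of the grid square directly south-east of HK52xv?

HK62au

Longitude subsquare x = 23; +1 → 24, wraps to 0 = a, carry into square.
Longitude square 5; +1 → 6.
Latitude subsquare v = 21; −1 → 20 = u.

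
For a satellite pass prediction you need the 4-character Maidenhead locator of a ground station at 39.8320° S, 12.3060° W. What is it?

Shift to the Maidenhead origin (180°W, 90°S): lon 167.69, lat 50.17.
Field (20°×10°, letters A–R): 167.69/20 → 8 → I, 50.17/10 → 5 → F; chars IF.
Square (2°×1°, digits 0–9): 7.69/2 → 3, 0.17/1 → 0; chars 30.

IF30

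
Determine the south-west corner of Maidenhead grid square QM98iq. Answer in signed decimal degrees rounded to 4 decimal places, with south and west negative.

Field Q=16, M=12: +16·20° lon, +12·10° lat → SW at lon 140°, lat 30°.
Square 9, 8: +9·2° lon, +8·1° lat → SW at lon 158°, lat 38°.
Subsquare i=8, q=16: +8·0.0833333° lon, +16·0.0416667° lat → SW at lon 158.667°, lat 38.6667°.
latitude 38.6667, longitude 158.6667.

38.6667, 158.6667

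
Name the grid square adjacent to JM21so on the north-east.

JM21tp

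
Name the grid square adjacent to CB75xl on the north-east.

CB85am

Longitude subsquare x = 23; +1 → 24, wraps to 0 = a, carry into square.
Longitude square 7; +1 → 8.
Latitude subsquare l = 11; +1 → 12 = m.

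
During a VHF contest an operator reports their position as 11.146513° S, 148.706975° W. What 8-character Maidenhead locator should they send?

Shift to the Maidenhead origin (180°W, 90°S): lon 31.29303, lat 78.85349.
Field: lon ⌊31.29303/20⌋ = 1 → B; lat ⌊78.85349/10⌋ = 7 → H.
Square: lon ⌊11.29303/2⌋ = 5; lat ⌊8.85349/1⌋ = 8.
Subsquare: lon ⌊1.29303/0.0833333⌋ = 15 → p; lat ⌊0.85349/0.0416667⌋ = 20 → u.
Extended square: lon ⌊0.04303/0.00833333⌋ = 5; lat ⌊0.02015/0.00416667⌋ = 4.

BH58pu54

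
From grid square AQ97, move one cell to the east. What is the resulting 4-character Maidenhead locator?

BQ07

Longitude square 9; +1 → 10, wraps to 0, carry into field.
Longitude field A = 0; +1 → 1 = B.
The latitude characters are unchanged.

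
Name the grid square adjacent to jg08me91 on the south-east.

JG08ne00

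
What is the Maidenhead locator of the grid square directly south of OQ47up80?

Latitude extended square 0; −1 → -1, wraps to 9, carry into subsquare.
Latitude subsquare p = 15; −1 → 14 = o.
The longitude characters are unchanged.

OQ47uo89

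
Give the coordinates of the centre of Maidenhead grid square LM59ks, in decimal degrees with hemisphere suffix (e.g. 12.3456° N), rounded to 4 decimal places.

39.7708° N, 50.8750° E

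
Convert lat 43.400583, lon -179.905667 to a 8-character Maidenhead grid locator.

Shift to the Maidenhead origin (180°W, 90°S): lon 0.09433, lat 133.40058.
Field (20°×10°, letters A–R): 0.09433/20 → 0 → A, 133.40058/10 → 13 → N; chars AN.
Square (2°×1°, digits 0–9): 0.09433/2 → 0, 3.40058/1 → 3; chars 03.
Subsquare (5′×2.5′, letters a–x): 0.09433/0.0833333 → 1 → b, 0.40058/0.0416667 → 9 → j; chars bj.
Extended square (30″×15″, digits 0–9): 0.01100/0.00833333 → 1, 0.02558/0.00416667 → 6; chars 16.

AN03bj16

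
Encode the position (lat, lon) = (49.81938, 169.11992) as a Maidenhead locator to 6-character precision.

RN49nt

Shift to the Maidenhead origin (180°W, 90°S): lon 349.1199, lat 139.8194.
Field: lon ⌊349.1199/20⌋ = 17 → R; lat ⌊139.8194/10⌋ = 13 → N.
Square: lon ⌊9.1199/2⌋ = 4; lat ⌊9.8194/1⌋ = 9.
Subsquare: lon ⌊1.1199/0.0833333⌋ = 13 → n; lat ⌊0.8194/0.0416667⌋ = 19 → t.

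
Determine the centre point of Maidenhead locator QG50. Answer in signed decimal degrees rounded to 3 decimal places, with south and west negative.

Field Q=16, G=6: +16·20° lon, +6·10° lat → SW at lon 140°, lat -30°.
Square 5, 0: +5·2° lon, +0·1° lat → SW at lon 150°, lat -30°.
Cell spans 2° lon × 1° lat. Centre is SW corner plus half of each.
latitude -29.500, longitude 151.000.

-29.500, 151.000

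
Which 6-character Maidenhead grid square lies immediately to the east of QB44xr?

Longitude subsquare x = 23; +1 → 24, wraps to 0 = a, carry into square.
Longitude square 4; +1 → 5.
The latitude characters are unchanged.

QB54ar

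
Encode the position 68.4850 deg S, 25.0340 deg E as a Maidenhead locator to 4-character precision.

Offset from 180°W / 90°S: lon 205.03°, lat 21.52°.
Field: lon ⌊205.03/20⌋ = 10 → K; lat ⌊21.52/10⌋ = 2 → C.
Square: lon ⌊5.03/2⌋ = 2; lat ⌊1.52/1⌋ = 1.

KC21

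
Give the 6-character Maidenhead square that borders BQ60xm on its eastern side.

BQ70am

Longitude subsquare x = 23; +1 → 24, wraps to 0 = a, carry into square.
Longitude square 6; +1 → 7.
The latitude characters are unchanged.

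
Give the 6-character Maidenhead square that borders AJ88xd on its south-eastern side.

AJ98ac

Longitude subsquare x = 23; +1 → 24, wraps to 0 = a, carry into square.
Longitude square 8; +1 → 9.
Latitude subsquare d = 3; −1 → 2 = c.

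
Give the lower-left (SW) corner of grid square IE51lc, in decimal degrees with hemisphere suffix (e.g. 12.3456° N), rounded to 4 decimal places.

48.9167° S, 9.0833° W

Field I=8, E=4: +8·20° lon, +4·10° lat → SW at lon -20°, lat -50°.
Square 5, 1: +5·2° lon, +1·1° lat → SW at lon -10°, lat -49°.
Subsquare l=11, c=2: +11·0.0833333° lon, +2·0.0416667° lat → SW at lon -9.08333°, lat -48.9167°.
latitude 48.9167° S, longitude 9.0833° W.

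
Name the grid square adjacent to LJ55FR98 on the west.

LJ55fr88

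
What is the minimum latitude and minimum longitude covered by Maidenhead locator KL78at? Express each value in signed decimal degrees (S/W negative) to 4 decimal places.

Field K=10, L=11: +10·20° lon, +11·10° lat → SW at lon 20°, lat 20°.
Square 7, 8: +7·2° lon, +8·1° lat → SW at lon 34°, lat 28°.
Subsquare a=0, t=19: +0·0.0833333° lon, +19·0.0416667° lat → SW at lon 34°, lat 28.7917°.
latitude 28.7917, longitude 34.0000.

28.7917, 34.0000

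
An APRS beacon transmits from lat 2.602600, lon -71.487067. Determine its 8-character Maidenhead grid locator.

FJ42go14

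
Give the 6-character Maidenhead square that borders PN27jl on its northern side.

PN27jm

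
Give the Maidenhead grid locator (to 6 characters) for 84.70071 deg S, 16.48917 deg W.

IA15sh

Shift to the Maidenhead origin (180°W, 90°S): lon 163.5108, lat 5.2993.
Field (20°×10°, letters A–R): lon ⌊163.5108/20⌋ = 8 → I; lat ⌊5.2993/10⌋ = 0 → A.
Square (2°×1°, digits 0–9): lon ⌊3.5108/2⌋ = 1; lat ⌊5.2993/1⌋ = 5.
Subsquare (5′×2.5′, letters a–x): lon ⌊1.5108/0.0833333⌋ = 18 → s; lat ⌊0.2993/0.0416667⌋ = 7 → h.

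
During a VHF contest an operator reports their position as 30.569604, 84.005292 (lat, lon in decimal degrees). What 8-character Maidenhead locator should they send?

NM20an06

Offset from 180°W / 90°S: lon 264.00529°, lat 120.56960°.
Field (20°×10°, letters A–R): 264.00529/20 → 13 → N, 120.56960/10 → 12 → M; chars NM.
Square (2°×1°, digits 0–9): 4.00529/2 → 2, 0.56960/1 → 0; chars 20.
Subsquare (5′×2.5′, letters a–x): 0.00529/0.0833333 → 0 → a, 0.56960/0.0416667 → 13 → n; chars an.
Extended square (30″×15″, digits 0–9): 0.00529/0.00833333 → 0, 0.02794/0.00416667 → 6; chars 06.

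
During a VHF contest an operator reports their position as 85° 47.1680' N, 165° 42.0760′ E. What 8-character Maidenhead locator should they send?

RR25us48

Offset from 180°W / 90°S: lon 345.70127°, lat 175.78613°.
Field: lon ⌊345.70127/20⌋ = 17 → R; lat ⌊175.78613/10⌋ = 17 → R.
Square: lon ⌊5.70127/2⌋ = 2; lat ⌊5.78613/1⌋ = 5.
Subsquare: lon ⌊1.70127/0.0833333⌋ = 20 → u; lat ⌊0.78613/0.0416667⌋ = 18 → s.
Extended square: lon ⌊0.03460/0.00833333⌋ = 4; lat ⌊0.03613/0.00416667⌋ = 8.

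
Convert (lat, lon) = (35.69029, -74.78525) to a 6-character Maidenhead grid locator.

Offset from 180°W / 90°S: lon 105.2147°, lat 125.6903°.
Field: 105.2147/20 → 5 → F, 125.6903/10 → 12 → M; chars FM.
Square: 5.2147/2 → 2, 5.6903/1 → 5; chars 25.
Subsquare: 1.2147/0.0833333 → 14 → o, 0.6903/0.0416667 → 16 → q; chars oq.

FM25oq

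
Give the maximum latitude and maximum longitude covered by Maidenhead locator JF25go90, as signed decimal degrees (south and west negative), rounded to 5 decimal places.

Field J=9, F=5: +9·20° lon, +5·10° lat → SW at lon 0°, lat -40°.
Square 2, 5: +2·2° lon, +5·1° lat → SW at lon 4°, lat -35°.
Subsquare g=6, o=14: +6·0.0833333° lon, +14·0.0416667° lat → SW at lon 4.5°, lat -34.4167°.
Extended square 9, 0: +9·0.00833333° lon, +0·0.00416667° lat → SW at lon 4.575°, lat -34.4167°.
Cell spans 0.00833333° lon × 0.00416667° lat. NE corner is SW corner plus one full cell.
latitude -34.41250, longitude 4.58333.

-34.41250, 4.58333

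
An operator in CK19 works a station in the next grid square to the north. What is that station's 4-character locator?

CL10

Latitude square 9; +1 → 10, wraps to 0, carry into field.
Latitude field K = 10; +1 → 11 = L.
The longitude characters are unchanged.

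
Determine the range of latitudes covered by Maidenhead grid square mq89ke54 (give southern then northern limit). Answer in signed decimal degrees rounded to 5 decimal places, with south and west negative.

79.18333, 79.18750

Field M=12, Q=16: +12·20° lon, +16·10° lat → SW at lon 60°, lat 70°.
Square 8, 9: +8·2° lon, +9·1° lat → SW at lon 76°, lat 79°.
Subsquare k=10, e=4: +10·0.0833333° lon, +4·0.0416667° lat → SW at lon 76.8333°, lat 79.1667°.
Extended square 5, 4: +5·0.00833333° lon, +4·0.00416667° lat → SW at lon 76.875°, lat 79.1833°.
Cell spans 0.00833333° lon × 0.00416667° lat.
south 79.18333, north 79.18750.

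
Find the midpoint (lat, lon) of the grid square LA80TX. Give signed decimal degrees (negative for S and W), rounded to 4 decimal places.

-89.0208, 57.6250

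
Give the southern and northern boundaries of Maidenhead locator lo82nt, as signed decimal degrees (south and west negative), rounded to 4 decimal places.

52.7917, 52.8333

Field L=11, O=14: +11·20° lon, +14·10° lat → SW at lon 40°, lat 50°.
Square 8, 2: +8·2° lon, +2·1° lat → SW at lon 56°, lat 52°.
Subsquare n=13, t=19: +13·0.0833333° lon, +19·0.0416667° lat → SW at lon 57.0833°, lat 52.7917°.
Cell spans 0.0833333° lon × 0.0416667° lat.
south 52.7917, north 52.8333.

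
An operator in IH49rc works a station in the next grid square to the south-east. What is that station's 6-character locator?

Longitude subsquare r = 17; +1 → 18 = s.
Latitude subsquare c = 2; −1 → 1 = b.

IH49sb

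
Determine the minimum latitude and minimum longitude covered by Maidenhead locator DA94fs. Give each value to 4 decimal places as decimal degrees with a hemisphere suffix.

85.2500° S, 101.5833° W

Field D=3, A=0: +3·20° lon, +0·10° lat → SW at lon -120°, lat -90°.
Square 9, 4: +9·2° lon, +4·1° lat → SW at lon -102°, lat -86°.
Subsquare f=5, s=18: +5·0.0833333° lon, +18·0.0416667° lat → SW at lon -101.583°, lat -85.25°.
latitude 85.2500° S, longitude 101.5833° W.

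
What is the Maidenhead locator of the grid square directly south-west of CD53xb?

Longitude subsquare x = 23; −1 → 22 = w.
Latitude subsquare b = 1; −1 → 0 = a.

CD53wa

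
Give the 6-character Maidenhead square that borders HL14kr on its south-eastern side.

HL14lq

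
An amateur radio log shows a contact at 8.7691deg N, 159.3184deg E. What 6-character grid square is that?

QJ98ps

Offset from 180°W / 90°S: lon 339.3184°, lat 98.7691°.
Field (20°×10°, letters A–R): 339.3184/20 → 16 → Q, 98.7691/10 → 9 → J; chars QJ.
Square (2°×1°, digits 0–9): 19.3184/2 → 9, 8.7691/1 → 8; chars 98.
Subsquare (5′×2.5′, letters a–x): 1.3184/0.0833333 → 15 → p, 0.7691/0.0416667 → 18 → s; chars ps.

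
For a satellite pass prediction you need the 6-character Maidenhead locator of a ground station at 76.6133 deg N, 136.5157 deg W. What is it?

Shift to the Maidenhead origin (180°W, 90°S): lon 43.4843, lat 166.6133.
Field: 43.4843/20 → 2 → C, 166.6133/10 → 16 → Q; chars CQ.
Square: 3.4843/2 → 1, 6.6133/1 → 6; chars 16.
Subsquare: 1.4843/0.0833333 → 17 → r, 0.6133/0.0416667 → 14 → o; chars ro.

CQ16ro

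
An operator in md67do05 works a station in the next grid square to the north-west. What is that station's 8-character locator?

MD67co96

Longitude extended square 0; −1 → -1, wraps to 9, carry into subsquare.
Longitude subsquare d = 3; −1 → 2 = c.
Latitude extended square 5; +1 → 6.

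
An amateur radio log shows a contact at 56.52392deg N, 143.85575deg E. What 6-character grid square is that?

QO16wm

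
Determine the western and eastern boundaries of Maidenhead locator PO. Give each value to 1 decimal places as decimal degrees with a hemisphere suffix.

120.0° E, 140.0° E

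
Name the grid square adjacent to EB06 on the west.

Longitude square 0; −1 → -1, wraps to 9, carry into field.
Longitude field E = 4; −1 → 3 = D.
The latitude characters are unchanged.

DB96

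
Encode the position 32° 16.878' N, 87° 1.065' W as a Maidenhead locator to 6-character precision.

Add 180° to longitude and 90° to latitude: 92.9822, 122.2813.
Field (20°×10°, letters A–R): lon ⌊92.9822/20⌋ = 4 → E; lat ⌊122.2813/10⌋ = 12 → M.
Square (2°×1°, digits 0–9): lon ⌊12.9822/2⌋ = 6; lat ⌊2.2813/1⌋ = 2.
Subsquare (5′×2.5′, letters a–x): lon ⌊0.9822/0.0833333⌋ = 11 → l; lat ⌊0.2813/0.0416667⌋ = 6 → g.

EM62lg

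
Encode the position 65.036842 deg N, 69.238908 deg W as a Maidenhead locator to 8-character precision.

Shift to the Maidenhead origin (180°W, 90°S): lon 110.76109, lat 155.03684.
Field: lon ⌊110.76109/20⌋ = 5 → F; lat ⌊155.03684/10⌋ = 15 → P.
Square: lon ⌊10.76109/2⌋ = 5; lat ⌊5.03684/1⌋ = 5.
Subsquare: lon ⌊0.76109/0.0833333⌋ = 9 → j; lat ⌊0.03684/0.0416667⌋ = 0 → a.
Extended square: lon ⌊0.01109/0.00833333⌋ = 1; lat ⌊0.03684/0.00416667⌋ = 8.

FP55ja18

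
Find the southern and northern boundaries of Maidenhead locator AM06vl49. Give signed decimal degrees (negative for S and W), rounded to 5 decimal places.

Field A=0, M=12: +0·20° lon, +12·10° lat → SW at lon -180°, lat 30°.
Square 0, 6: +0·2° lon, +6·1° lat → SW at lon -180°, lat 36°.
Subsquare v=21, l=11: +21·0.0833333° lon, +11·0.0416667° lat → SW at lon -178.25°, lat 36.4583°.
Extended square 4, 9: +4·0.00833333° lon, +9·0.00416667° lat → SW at lon -178.217°, lat 36.4958°.
Cell spans 0.00833333° lon × 0.00416667° lat.
south 36.49583, north 36.50000.

36.49583, 36.50000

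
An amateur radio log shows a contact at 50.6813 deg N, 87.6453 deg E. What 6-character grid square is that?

Add 180° to longitude and 90° to latitude: 267.6453, 140.6813.
Field (20°×10°, letters A–R): lon ⌊267.6453/20⌋ = 13 → N; lat ⌊140.6813/10⌋ = 14 → O.
Square (2°×1°, digits 0–9): lon ⌊7.6453/2⌋ = 3; lat ⌊0.6813/1⌋ = 0.
Subsquare (5′×2.5′, letters a–x): lon ⌊1.6453/0.0833333⌋ = 19 → t; lat ⌊0.6813/0.0416667⌋ = 16 → q.

NO30tq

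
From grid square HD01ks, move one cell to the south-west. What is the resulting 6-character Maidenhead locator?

Longitude subsquare k = 10; −1 → 9 = j.
Latitude subsquare s = 18; −1 → 17 = r.

HD01jr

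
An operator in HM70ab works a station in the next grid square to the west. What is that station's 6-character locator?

Longitude subsquare a = 0; −1 → -1, wraps to 23 = x, carry into square.
Longitude square 7; −1 → 6.
The latitude characters are unchanged.

HM60xb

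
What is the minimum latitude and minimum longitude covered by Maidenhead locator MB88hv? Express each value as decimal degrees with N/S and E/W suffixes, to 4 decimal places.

71.1250° S, 76.5833° E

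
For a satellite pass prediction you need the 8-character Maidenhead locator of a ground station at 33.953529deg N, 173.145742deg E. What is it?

RM63nw78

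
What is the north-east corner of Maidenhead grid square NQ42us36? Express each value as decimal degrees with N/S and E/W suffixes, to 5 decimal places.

Field N=13, Q=16: +13·20° lon, +16·10° lat → SW at lon 80°, lat 70°.
Square 4, 2: +4·2° lon, +2·1° lat → SW at lon 88°, lat 72°.
Subsquare u=20, s=18: +20·0.0833333° lon, +18·0.0416667° lat → SW at lon 89.6667°, lat 72.75°.
Extended square 3, 6: +3·0.00833333° lon, +6·0.00416667° lat → SW at lon 89.6917°, lat 72.775°.
Cell spans 0.00833333° lon × 0.00416667° lat. NE corner is SW corner plus one full cell.
latitude 72.77917° N, longitude 89.70000° E.

72.77917° N, 89.70000° E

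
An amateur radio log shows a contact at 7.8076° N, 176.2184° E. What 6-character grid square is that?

RJ87ct

Add 180° to longitude and 90° to latitude: 356.2184, 97.8076.
Field: lon ⌊356.2184/20⌋ = 17 → R; lat ⌊97.8076/10⌋ = 9 → J.
Square: lon ⌊16.2184/2⌋ = 8; lat ⌊7.8076/1⌋ = 7.
Subsquare: lon ⌊0.2184/0.0833333⌋ = 2 → c; lat ⌊0.8076/0.0416667⌋ = 19 → t.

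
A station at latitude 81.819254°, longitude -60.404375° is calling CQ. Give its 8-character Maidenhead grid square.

Shift to the Maidenhead origin (180°W, 90°S): lon 119.59562, lat 171.81925.
Field: lon ⌊119.59562/20⌋ = 5 → F; lat ⌊171.81925/10⌋ = 17 → R.
Square: lon ⌊19.59562/2⌋ = 9; lat ⌊1.81925/1⌋ = 1.
Subsquare: lon ⌊1.59562/0.0833333⌋ = 19 → t; lat ⌊0.81925/0.0416667⌋ = 19 → t.
Extended square: lon ⌊0.01229/0.00833333⌋ = 1; lat ⌊0.02759/0.00416667⌋ = 6.

FR91tt16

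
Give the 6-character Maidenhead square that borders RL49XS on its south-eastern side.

RL59ar

Longitude subsquare x = 23; +1 → 24, wraps to 0 = a, carry into square.
Longitude square 4; +1 → 5.
Latitude subsquare s = 18; −1 → 17 = r.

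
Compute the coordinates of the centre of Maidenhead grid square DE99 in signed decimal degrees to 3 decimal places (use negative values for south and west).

Field D=3, E=4: +3·20° lon, +4·10° lat → SW at lon -120°, lat -50°.
Square 9, 9: +9·2° lon, +9·1° lat → SW at lon -102°, lat -41°.
Cell spans 2° lon × 1° lat. Centre is SW corner plus half of each.
latitude -40.500, longitude -101.000.

-40.500, -101.000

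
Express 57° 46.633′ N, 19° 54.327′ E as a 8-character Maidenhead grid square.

JO97ws86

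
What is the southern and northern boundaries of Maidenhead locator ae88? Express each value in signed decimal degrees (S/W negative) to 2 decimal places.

-42.00, -41.00

Field A=0, E=4: +0·20° lon, +4·10° lat → SW at lon -180°, lat -50°.
Square 8, 8: +8·2° lon, +8·1° lat → SW at lon -164°, lat -42°.
Cell spans 2° lon × 1° lat.
south -42.00, north -41.00.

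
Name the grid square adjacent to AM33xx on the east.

AM43ax

Longitude subsquare x = 23; +1 → 24, wraps to 0 = a, carry into square.
Longitude square 3; +1 → 4.
The latitude characters are unchanged.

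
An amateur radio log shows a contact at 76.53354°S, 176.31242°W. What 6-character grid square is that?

AB13ul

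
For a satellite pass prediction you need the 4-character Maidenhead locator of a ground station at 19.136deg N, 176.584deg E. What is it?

RK89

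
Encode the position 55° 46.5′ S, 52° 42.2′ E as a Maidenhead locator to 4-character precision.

Shift to the Maidenhead origin (180°W, 90°S): lon 232.70, lat 34.23.
Field: lon ⌊232.70/20⌋ = 11 → L; lat ⌊34.23/10⌋ = 3 → D.
Square: lon ⌊12.70/2⌋ = 6; lat ⌊4.23/1⌋ = 4.

LD64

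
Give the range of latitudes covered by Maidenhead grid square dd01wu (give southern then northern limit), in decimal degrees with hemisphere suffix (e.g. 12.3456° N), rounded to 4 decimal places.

58.1667° S, 58.1250° S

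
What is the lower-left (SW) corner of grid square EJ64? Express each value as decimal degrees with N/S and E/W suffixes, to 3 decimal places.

4.000° N, 88.000° W

Field E=4, J=9: +4·20° lon, +9·10° lat → SW at lon -100°, lat 0°.
Square 6, 4: +6·2° lon, +4·1° lat → SW at lon -88°, lat 4°.
latitude 4.000° N, longitude 88.000° W.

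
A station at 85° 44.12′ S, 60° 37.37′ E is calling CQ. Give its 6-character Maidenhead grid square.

MA04hg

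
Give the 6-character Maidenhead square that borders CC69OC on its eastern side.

CC69pc

Longitude subsquare o = 14; +1 → 15 = p.
The latitude characters are unchanged.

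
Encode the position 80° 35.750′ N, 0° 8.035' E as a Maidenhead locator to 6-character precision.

JR00bo

Add 180° to longitude and 90° to latitude: 180.1339, 170.5958.
Field: lon ⌊180.1339/20⌋ = 9 → J; lat ⌊170.5958/10⌋ = 17 → R.
Square: lon ⌊0.1339/2⌋ = 0; lat ⌊0.5958/1⌋ = 0.
Subsquare: lon ⌊0.1339/0.0833333⌋ = 1 → b; lat ⌊0.5958/0.0416667⌋ = 14 → o.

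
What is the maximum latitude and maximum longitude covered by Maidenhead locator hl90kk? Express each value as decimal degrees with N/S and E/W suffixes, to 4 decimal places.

Field H=7, L=11: +7·20° lon, +11·10° lat → SW at lon -40°, lat 20°.
Square 9, 0: +9·2° lon, +0·1° lat → SW at lon -22°, lat 20°.
Subsquare k=10, k=10: +10·0.0833333° lon, +10·0.0416667° lat → SW at lon -21.1667°, lat 20.4167°.
Cell spans 0.0833333° lon × 0.0416667° lat. NE corner is SW corner plus one full cell.
latitude 20.4583° N, longitude 21.0833° W.

20.4583° N, 21.0833° W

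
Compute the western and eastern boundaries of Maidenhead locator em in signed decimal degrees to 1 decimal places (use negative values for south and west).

-100.0, -80.0

Field E=4, M=12: +4·20° lon, +12·10° lat → SW at lon -100°, lat 30°.
Cell spans 20° lon × 10° lat.
west -100.0, east -80.0.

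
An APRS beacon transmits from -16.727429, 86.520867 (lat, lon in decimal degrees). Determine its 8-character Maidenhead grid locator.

Add 180° to longitude and 90° to latitude: 266.52087, 73.27257.
Field (20°×10°, letters A–R): lon ⌊266.52087/20⌋ = 13 → N; lat ⌊73.27257/10⌋ = 7 → H.
Square (2°×1°, digits 0–9): lon ⌊6.52087/2⌋ = 3; lat ⌊3.27257/1⌋ = 3.
Subsquare (5′×2.5′, letters a–x): lon ⌊0.52087/0.0833333⌋ = 6 → g; lat ⌊0.27257/0.0416667⌋ = 6 → g.
Extended square (30″×15″, digits 0–9): lon ⌊0.02087/0.00833333⌋ = 2; lat ⌊0.02257/0.00416667⌋ = 5.

NH33gg25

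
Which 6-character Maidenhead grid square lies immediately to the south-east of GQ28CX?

GQ28dw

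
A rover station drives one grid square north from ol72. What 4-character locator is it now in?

Latitude square 2; +1 → 3.
The longitude characters are unchanged.

OL73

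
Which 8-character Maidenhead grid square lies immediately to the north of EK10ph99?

EK10pi90

Latitude extended square 9; +1 → 10, wraps to 0, carry into subsquare.
Latitude subsquare h = 7; +1 → 8 = i.
The longitude characters are unchanged.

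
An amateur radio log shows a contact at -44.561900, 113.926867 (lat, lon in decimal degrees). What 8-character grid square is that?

Shift to the Maidenhead origin (180°W, 90°S): lon 293.92687, lat 45.43810.
Field: 293.92687/20 → 14 → O, 45.43810/10 → 4 → E; chars OE.
Square: 13.92687/2 → 6, 5.43810/1 → 5; chars 65.
Subsquare: 1.92687/0.0833333 → 23 → x, 0.43810/0.0416667 → 10 → k; chars xk.
Extended square: 0.01020/0.00833333 → 1, 0.02143/0.00416667 → 5; chars 15.

OE65xk15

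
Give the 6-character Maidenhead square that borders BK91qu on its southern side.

BK91qt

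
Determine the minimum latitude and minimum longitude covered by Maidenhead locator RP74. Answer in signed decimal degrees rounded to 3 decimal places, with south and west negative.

64.000, 174.000

Field R=17, P=15: +17·20° lon, +15·10° lat → SW at lon 160°, lat 60°.
Square 7, 4: +7·2° lon, +4·1° lat → SW at lon 174°, lat 64°.
latitude 64.000, longitude 174.000.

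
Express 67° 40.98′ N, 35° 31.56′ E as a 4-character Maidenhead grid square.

KP77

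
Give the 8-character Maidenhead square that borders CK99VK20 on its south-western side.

CK99vj19

Longitude extended square 2; −1 → 1.
Latitude extended square 0; −1 → -1, wraps to 9, carry into subsquare.
Latitude subsquare k = 10; −1 → 9 = j.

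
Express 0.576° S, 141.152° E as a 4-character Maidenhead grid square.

QI09

Add 180° to longitude and 90° to latitude: 321.15, 89.42.
Field (20°×10°, letters A–R): lon ⌊321.15/20⌋ = 16 → Q; lat ⌊89.42/10⌋ = 8 → I.
Square (2°×1°, digits 0–9): lon ⌊1.15/2⌋ = 0; lat ⌊9.42/1⌋ = 9.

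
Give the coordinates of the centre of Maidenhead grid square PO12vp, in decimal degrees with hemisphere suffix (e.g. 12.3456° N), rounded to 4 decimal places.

Field P=15, O=14: +15·20° lon, +14·10° lat → SW at lon 120°, lat 50°.
Square 1, 2: +1·2° lon, +2·1° lat → SW at lon 122°, lat 52°.
Subsquare v=21, p=15: +21·0.0833333° lon, +15·0.0416667° lat → SW at lon 123.75°, lat 52.625°.
Cell spans 0.0833333° lon × 0.0416667° lat. Centre is SW corner plus half of each.
latitude 52.6458° N, longitude 123.7917° E.

52.6458° N, 123.7917° E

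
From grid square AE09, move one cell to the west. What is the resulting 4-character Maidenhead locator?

Longitude square 0; −1 → -1, wraps to 9, carry into field.
Longitude field A = 0; −1 → -1, wraps to 17 = R, wrapping around the antimeridian.
The latitude characters are unchanged.

RE99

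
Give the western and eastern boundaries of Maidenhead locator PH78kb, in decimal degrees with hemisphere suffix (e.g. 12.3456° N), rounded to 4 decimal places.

134.8333° E, 134.9167° E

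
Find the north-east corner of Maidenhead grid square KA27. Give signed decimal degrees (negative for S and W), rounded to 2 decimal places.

-82.00, 26.00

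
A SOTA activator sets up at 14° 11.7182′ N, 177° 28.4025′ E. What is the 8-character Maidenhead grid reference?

RK84re66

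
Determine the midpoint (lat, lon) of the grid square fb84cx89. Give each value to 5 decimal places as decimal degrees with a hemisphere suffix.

Field F=5, B=1: +5·20° lon, +1·10° lat → SW at lon -80°, lat -80°.
Square 8, 4: +8·2° lon, +4·1° lat → SW at lon -64°, lat -76°.
Subsquare c=2, x=23: +2·0.0833333° lon, +23·0.0416667° lat → SW at lon -63.8333°, lat -75.0417°.
Extended square 8, 9: +8·0.00833333° lon, +9·0.00416667° lat → SW at lon -63.7667°, lat -75.0042°.
Cell spans 0.00833333° lon × 0.00416667° lat. Centre is SW corner plus half of each.
latitude 75.00208° S, longitude 63.76250° W.

75.00208° S, 63.76250° W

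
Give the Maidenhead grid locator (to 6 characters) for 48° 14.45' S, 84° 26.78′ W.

Add 180° to longitude and 90° to latitude: 95.5537, 41.7592.
Field: 95.5537/20 → 4 → E, 41.7592/10 → 4 → E; chars EE.
Square: 15.5537/2 → 7, 1.7592/1 → 1; chars 71.
Subsquare: 1.5537/0.0833333 → 18 → s, 0.7592/0.0416667 → 18 → s; chars ss.

EE71ss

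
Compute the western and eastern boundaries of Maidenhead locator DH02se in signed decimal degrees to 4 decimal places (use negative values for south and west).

-118.5000, -118.4167

Field D=3, H=7: +3·20° lon, +7·10° lat → SW at lon -120°, lat -20°.
Square 0, 2: +0·2° lon, +2·1° lat → SW at lon -120°, lat -18°.
Subsquare s=18, e=4: +18·0.0833333° lon, +4·0.0416667° lat → SW at lon -118.5°, lat -17.8333°.
Cell spans 0.0833333° lon × 0.0416667° lat.
west -118.5000, east -118.4167.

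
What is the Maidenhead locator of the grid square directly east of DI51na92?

Longitude extended square 9; +1 → 10, wraps to 0, carry into subsquare.
Longitude subsquare n = 13; +1 → 14 = o.
The latitude characters are unchanged.

DI51oa02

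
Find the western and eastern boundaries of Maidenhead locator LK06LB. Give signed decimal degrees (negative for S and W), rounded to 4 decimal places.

Field L=11, K=10: +11·20° lon, +10·10° lat → SW at lon 40°, lat 10°.
Square 0, 6: +0·2° lon, +6·1° lat → SW at lon 40°, lat 16°.
Subsquare l=11, b=1: +11·0.0833333° lon, +1·0.0416667° lat → SW at lon 40.9167°, lat 16.0417°.
Cell spans 0.0833333° lon × 0.0416667° lat.
west 40.9167, east 41.0000.

40.9167, 41.0000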